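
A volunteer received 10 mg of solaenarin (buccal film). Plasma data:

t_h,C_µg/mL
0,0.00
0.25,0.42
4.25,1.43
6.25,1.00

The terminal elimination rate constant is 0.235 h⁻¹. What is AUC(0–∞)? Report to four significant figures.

AUC = 10.44 µg/mL·h

Trapezoidal AUC_0→6.25:
  [0→0.25]: (0.00+0.42)/2 × 0.25 = 0.0525
  [0.25→4.25]: (0.42+1.43)/2 × 4 = 3.7
  [4.25→6.25]: (1.43+1.00)/2 × 2 = 2.43
  Sum = 6.1825 µg/mL·h
Extrapolated tail: C_last / k_e = 1.00 / 0.235 = 4.255
AUC_0→∞ = 6.1825 + 4.255 = 10.4375 µg/mL·h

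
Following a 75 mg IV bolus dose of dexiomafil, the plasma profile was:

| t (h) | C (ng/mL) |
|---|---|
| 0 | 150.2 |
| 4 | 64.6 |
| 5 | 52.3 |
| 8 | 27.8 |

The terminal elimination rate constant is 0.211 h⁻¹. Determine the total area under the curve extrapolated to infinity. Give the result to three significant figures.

AUC = 740 ng/mL·h

Trapezoidal AUC_0→8:
  [0→4]: (150.2+64.6)/2 × 4 = 429.6
  [4→5]: (64.6+52.3)/2 × 1 = 58.45
  [5→8]: (52.3+27.8)/2 × 3 = 120.15
  Sum = 608.2 ng/mL·h
Extrapolated tail: C_last / k_e = 27.8 / 0.211 = 131.754
AUC_0→∞ = 608.2 + 131.754 = 739.954 ng/mL·h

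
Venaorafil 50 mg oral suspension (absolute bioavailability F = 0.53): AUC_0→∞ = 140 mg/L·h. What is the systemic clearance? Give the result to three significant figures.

CL = F × Dose / AUC_0→∞
   = 0.53 × 50 / 140 = 0.189286 L/h

CL = 0.189 L/h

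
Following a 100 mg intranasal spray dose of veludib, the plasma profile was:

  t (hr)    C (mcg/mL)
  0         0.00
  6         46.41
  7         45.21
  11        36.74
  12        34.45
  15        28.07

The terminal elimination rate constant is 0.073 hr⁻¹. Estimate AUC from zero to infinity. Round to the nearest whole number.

Trapezoidal AUC_0→15:
  [0→6]: (0.00+46.41)/2 × 6 = 139.23
  [6→7]: (46.41+45.21)/2 × 1 = 45.81
  [7→11]: (45.21+36.74)/2 × 4 = 163.9
  [11→12]: (36.74+34.45)/2 × 1 = 35.595
  [12→15]: (34.45+28.07)/2 × 3 = 93.78
  Sum = 478.315 mcg/mL·hr
Extrapolated tail: C_last / k_e = 28.07 / 0.073 = 384.521
AUC_0→∞ = 478.315 + 384.521 = 862.836 mcg/mL·hr

AUC = 863 mcg/mL·hr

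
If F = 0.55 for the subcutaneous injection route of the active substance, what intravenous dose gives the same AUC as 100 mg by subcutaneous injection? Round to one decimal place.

Systemic exposure from an extravascular dose = F × D_ev, so the equivalent IV dose is F × D_ev.
D_iv = F × D_ev = 0.55 × 100 = 55 mg

D_iv = 55.0 mg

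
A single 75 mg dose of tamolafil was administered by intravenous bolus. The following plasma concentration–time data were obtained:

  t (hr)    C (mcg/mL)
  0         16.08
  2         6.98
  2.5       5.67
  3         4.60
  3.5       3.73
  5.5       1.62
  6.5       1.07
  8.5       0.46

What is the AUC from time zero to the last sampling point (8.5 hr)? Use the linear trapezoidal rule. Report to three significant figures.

AUC = 39.1 mcg/mL·hr

Trapezoidal AUC_0→8.5:
  [0→2]: (16.08+6.98)/2 × 2 = 23.06
  [2→2.5]: (6.98+5.67)/2 × 0.5 = 3.1625
  [2.5→3]: (5.67+4.60)/2 × 0.5 = 2.5675
  [3→3.5]: (4.60+3.73)/2 × 0.5 = 2.0825
  [3.5→5.5]: (3.73+1.62)/2 × 2 = 5.35
  [5.5→6.5]: (1.62+1.07)/2 × 1 = 1.345
  [6.5→8.5]: (1.07+0.46)/2 × 2 = 1.53
  Sum = 39.0975 mcg/mL·hr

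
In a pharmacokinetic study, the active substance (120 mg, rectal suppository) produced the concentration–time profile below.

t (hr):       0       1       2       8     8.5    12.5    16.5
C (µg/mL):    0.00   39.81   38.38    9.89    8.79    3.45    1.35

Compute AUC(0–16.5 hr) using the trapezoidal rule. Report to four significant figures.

AUC = 242.6 µg/mL·hr

Trapezoidal AUC_0→16.5:
  [0→1]: (0.00+39.81)/2 × 1 = 19.905
  [1→2]: (39.81+38.38)/2 × 1 = 39.095
  [2→8]: (38.38+9.89)/2 × 6 = 144.81
  [8→8.5]: (9.89+8.79)/2 × 0.5 = 4.67
  [8.5→12.5]: (8.79+3.45)/2 × 4 = 24.48
  [12.5→16.5]: (3.45+1.35)/2 × 4 = 9.6
  Sum = 242.56 µg/mL·hr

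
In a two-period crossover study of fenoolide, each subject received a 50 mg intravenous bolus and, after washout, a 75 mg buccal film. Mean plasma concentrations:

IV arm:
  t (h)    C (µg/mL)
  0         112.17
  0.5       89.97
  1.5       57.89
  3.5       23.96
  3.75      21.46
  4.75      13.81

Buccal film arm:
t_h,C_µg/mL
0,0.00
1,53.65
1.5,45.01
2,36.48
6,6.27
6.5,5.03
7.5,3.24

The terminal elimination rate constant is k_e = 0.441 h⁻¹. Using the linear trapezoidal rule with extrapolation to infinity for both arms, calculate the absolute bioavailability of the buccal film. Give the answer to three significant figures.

Trapezoidal AUC_0→4.75 (IV):
  [0→0.5]: (112.17+89.97)/2 × 0.5 = 50.535
  [0.5→1.5]: (89.97+57.89)/2 × 1 = 73.93
  [1.5→3.5]: (57.89+23.96)/2 × 2 = 81.85
  [3.5→3.75]: (23.96+21.46)/2 × 0.25 = 5.6775
  [3.75→4.75]: (21.46+13.81)/2 × 1 = 17.635
  Sum = 229.6275 µg/mL·h
IV tail: 13.81/0.441 = 31.315; AUC_iv,0→∞ = 229.6275 + 31.315 = 260.9425 µg/mL·h
Trapezoidal AUC_0→7.5 (buccal film):
  [0→1]: (0.00+53.65)/2 × 1 = 26.825
  [1→1.5]: (53.65+45.01)/2 × 0.5 = 24.665
  [1.5→2]: (45.01+36.48)/2 × 0.5 = 20.3725
  [2→6]: (36.48+6.27)/2 × 4 = 85.5
  [6→6.5]: (6.27+5.03)/2 × 0.5 = 2.825
  [6.5→7.5]: (5.03+3.24)/2 × 1 = 4.135
  Sum = 164.3225 µg/mL·h
buccal film tail: 3.24/0.441 = 7.347; AUC_ev,0→∞ = 164.3225 + 7.347 = 171.6695 µg/mL·h
F = (AUC_ev/D_ev)/(AUC_iv/D_iv) = (171.6695/75)/(260.9425/50) = 2.28893/5.21885 = 0.4386

F = 0.439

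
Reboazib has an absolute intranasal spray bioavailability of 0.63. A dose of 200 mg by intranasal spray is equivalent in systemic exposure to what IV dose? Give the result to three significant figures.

Systemic exposure from an extravascular dose = F × D_ev, so the equivalent IV dose is F × D_ev.
D_iv = F × D_ev = 0.63 × 200 = 126 mg

D_iv = 126 mg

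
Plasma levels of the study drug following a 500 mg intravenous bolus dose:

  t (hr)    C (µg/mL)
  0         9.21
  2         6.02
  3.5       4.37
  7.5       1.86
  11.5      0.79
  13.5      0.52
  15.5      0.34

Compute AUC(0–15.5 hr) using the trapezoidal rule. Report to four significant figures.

AUC = 42.95 µg/mL·hr

Trapezoidal AUC_0→15.5:
  [0→2]: (9.21+6.02)/2 × 2 = 15.23
  [2→3.5]: (6.02+4.37)/2 × 1.5 = 7.7925
  [3.5→7.5]: (4.37+1.86)/2 × 4 = 12.46
  [7.5→11.5]: (1.86+0.79)/2 × 4 = 5.3
  [11.5→13.5]: (0.79+0.52)/2 × 2 = 1.31
  [13.5→15.5]: (0.52+0.34)/2 × 2 = 0.86
  Sum = 42.9525 µg/mL·hr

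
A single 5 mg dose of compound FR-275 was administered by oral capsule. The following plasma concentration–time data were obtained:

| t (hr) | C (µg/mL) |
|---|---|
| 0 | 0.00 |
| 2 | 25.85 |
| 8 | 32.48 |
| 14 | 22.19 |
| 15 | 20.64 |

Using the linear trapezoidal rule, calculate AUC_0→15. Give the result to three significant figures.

AUC = 386 µg/mL·hr

Trapezoidal AUC_0→15:
  [0→2]: (0.00+25.85)/2 × 2 = 25.85
  [2→8]: (25.85+32.48)/2 × 6 = 174.99
  [8→14]: (32.48+22.19)/2 × 6 = 164.01
  [14→15]: (22.19+20.64)/2 × 1 = 21.415
  Sum = 386.265 µg/mL·hr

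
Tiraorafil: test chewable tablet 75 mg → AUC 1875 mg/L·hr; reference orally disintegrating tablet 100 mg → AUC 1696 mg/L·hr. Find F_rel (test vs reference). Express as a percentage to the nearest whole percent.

F_rel = (AUC_test/D_test) / (AUC_ref/D_ref)
      = (1875/75) / (1696/100)
      = 25 / 16.96 = 1.4741 = 147.41%

F_rel = 147%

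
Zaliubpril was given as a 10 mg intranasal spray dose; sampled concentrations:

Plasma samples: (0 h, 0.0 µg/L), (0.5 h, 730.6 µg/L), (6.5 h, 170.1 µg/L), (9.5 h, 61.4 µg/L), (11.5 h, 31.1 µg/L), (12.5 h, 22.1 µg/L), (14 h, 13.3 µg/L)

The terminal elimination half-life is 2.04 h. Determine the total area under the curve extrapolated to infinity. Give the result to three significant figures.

Trapezoidal AUC_0→14:
  [0→0.5]: (0.0+730.6)/2 × 0.5 = 182.65
  [0.5→6.5]: (730.6+170.1)/2 × 6 = 2702.1
  [6.5→9.5]: (170.1+61.4)/2 × 3 = 347.25
  [9.5→11.5]: (61.4+31.1)/2 × 2 = 92.5
  [11.5→12.5]: (31.1+22.1)/2 × 1 = 26.6
  [12.5→14]: (22.1+13.3)/2 × 1.5 = 26.55
  Sum = 3377.65 µg/L·h
k_e = ln2 / t½ = 0.693147 / 2.04 = 0.3398 h^-1
Extrapolated tail: C_last / k_e = 13.3 / 0.3398 = 39.141
AUC_0→∞ = 3377.65 + 39.141 = 3416.791 µg/L·h

AUC = 3420 µg/L·h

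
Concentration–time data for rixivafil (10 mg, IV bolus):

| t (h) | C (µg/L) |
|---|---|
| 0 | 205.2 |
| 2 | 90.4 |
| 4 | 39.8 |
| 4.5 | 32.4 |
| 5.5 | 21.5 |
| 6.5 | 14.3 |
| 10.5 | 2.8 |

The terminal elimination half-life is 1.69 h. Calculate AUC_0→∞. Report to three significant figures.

Trapezoidal AUC_0→10.5:
  [0→2]: (205.2+90.4)/2 × 2 = 295.6
  [2→4]: (90.4+39.8)/2 × 2 = 130.2
  [4→4.5]: (39.8+32.4)/2 × 0.5 = 18.05
  [4.5→5.5]: (32.4+21.5)/2 × 1 = 26.95
  [5.5→6.5]: (21.5+14.3)/2 × 1 = 17.9
  [6.5→10.5]: (14.3+2.8)/2 × 4 = 34.2
  Sum = 522.9 µg/L·h
k_e = ln2 / t½ = 0.693147 / 1.69 = 0.4101 h^-1
Extrapolated tail: C_last / k_e = 2.8 / 0.4101 = 6.828
AUC_0→∞ = 522.9 + 6.828 = 529.728 µg/L·h

AUC = 530 µg/L·h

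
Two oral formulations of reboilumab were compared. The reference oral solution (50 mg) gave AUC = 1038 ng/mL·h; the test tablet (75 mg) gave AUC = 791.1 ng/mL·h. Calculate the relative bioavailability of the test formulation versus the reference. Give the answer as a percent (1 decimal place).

F_rel = 50.8%

F_rel = (AUC_test/D_test) / (AUC_ref/D_ref)
      = (791.1/75) / (1038/50)
      = 10.548 / 20.76 = 0.5081 = 50.81%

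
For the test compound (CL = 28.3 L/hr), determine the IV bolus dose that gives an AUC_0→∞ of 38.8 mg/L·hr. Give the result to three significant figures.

Dose_iv = CL × AUC_0→∞
     = 28.3 × 38.8 = 1098.04 mg

Dose = 1100 mg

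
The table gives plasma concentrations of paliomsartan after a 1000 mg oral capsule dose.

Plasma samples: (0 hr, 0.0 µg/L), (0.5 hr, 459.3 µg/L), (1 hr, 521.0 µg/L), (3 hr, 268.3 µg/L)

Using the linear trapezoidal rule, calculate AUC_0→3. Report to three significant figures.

AUC = 1150 µg/L·hr

Trapezoidal AUC_0→3:
  [0→0.5]: (0.0+459.3)/2 × 0.5 = 114.825
  [0.5→1]: (459.3+521.0)/2 × 0.5 = 245.075
  [1→3]: (521.0+268.3)/2 × 2 = 789.3
  Sum = 1149.2 µg/L·hr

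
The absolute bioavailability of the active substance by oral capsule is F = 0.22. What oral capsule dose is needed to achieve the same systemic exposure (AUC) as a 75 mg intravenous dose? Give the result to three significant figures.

D_oral = 341 mg

For equal systemic exposure: F × D_ev = D_iv
D_ev = D_iv / F = 75 / 0.22 = 340.909 mg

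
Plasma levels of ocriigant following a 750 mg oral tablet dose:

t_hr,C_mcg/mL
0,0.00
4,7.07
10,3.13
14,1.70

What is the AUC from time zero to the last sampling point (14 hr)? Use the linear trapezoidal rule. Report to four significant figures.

AUC = 54.40 mcg/mL·hr

Trapezoidal AUC_0→14:
  [0→4]: (0.00+7.07)/2 × 4 = 14.14
  [4→10]: (7.07+3.13)/2 × 6 = 30.6
  [10→14]: (3.13+1.70)/2 × 4 = 9.66
  Sum = 54.4 mcg/mL·hr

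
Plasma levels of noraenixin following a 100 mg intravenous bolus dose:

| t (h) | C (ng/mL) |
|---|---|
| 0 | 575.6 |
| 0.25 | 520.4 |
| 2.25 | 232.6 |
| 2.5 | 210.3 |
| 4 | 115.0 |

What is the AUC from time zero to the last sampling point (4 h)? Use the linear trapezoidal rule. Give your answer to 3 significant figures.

Trapezoidal AUC_0→4:
  [0→0.25]: (575.6+520.4)/2 × 0.25 = 137.0
  [0.25→2.25]: (520.4+232.6)/2 × 2 = 753.0
  [2.25→2.5]: (232.6+210.3)/2 × 0.25 = 55.3625
  [2.5→4]: (210.3+115.0)/2 × 1.5 = 243.975
  Sum = 1189.3375 ng/mL·h

AUC = 1190 ng/mL·h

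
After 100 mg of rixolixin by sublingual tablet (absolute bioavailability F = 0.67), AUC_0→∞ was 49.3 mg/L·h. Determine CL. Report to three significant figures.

CL = F × Dose / AUC_0→∞
   = 0.67 × 100 / 49.3 = 1.35903 L/h

CL = 1.36 L/h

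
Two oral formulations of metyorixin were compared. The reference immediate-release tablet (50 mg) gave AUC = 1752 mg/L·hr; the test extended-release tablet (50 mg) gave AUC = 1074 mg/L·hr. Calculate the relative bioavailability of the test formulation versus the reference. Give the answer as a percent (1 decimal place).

F_rel = 61.3%

F_rel = (AUC_test/D_test) / (AUC_ref/D_ref)
      = (1074/50) / (1752/50)
      = 21.48 / 35.04 = 0.6130 = 61.30%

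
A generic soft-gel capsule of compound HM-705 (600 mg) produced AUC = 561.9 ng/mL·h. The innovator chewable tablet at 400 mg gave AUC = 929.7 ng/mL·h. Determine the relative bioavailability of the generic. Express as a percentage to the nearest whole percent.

F_rel = 40%

F_rel = (AUC_test/D_test) / (AUC_ref/D_ref)
      = (561.9/600) / (929.7/400)
      = 0.9365 / 2.32425 = 0.4029 = 40.29%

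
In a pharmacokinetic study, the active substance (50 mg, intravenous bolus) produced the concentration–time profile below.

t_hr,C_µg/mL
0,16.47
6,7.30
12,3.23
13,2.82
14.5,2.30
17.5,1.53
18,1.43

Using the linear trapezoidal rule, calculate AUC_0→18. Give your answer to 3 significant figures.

AUC = 116 µg/mL·hr

Trapezoidal AUC_0→18:
  [0→6]: (16.47+7.30)/2 × 6 = 71.31
  [6→12]: (7.30+3.23)/2 × 6 = 31.59
  [12→13]: (3.23+2.82)/2 × 1 = 3.025
  [13→14.5]: (2.82+2.30)/2 × 1.5 = 3.84
  [14.5→17.5]: (2.30+1.53)/2 × 3 = 5.745
  [17.5→18]: (1.53+1.43)/2 × 0.5 = 0.74
  Sum = 116.25 µg/mL·hr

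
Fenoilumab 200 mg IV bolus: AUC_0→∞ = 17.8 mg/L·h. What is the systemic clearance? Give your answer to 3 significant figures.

CL = Dose_iv / AUC_0→∞
   = 200 / 17.8 = 11.236 L/h

CL = 11.2 L/h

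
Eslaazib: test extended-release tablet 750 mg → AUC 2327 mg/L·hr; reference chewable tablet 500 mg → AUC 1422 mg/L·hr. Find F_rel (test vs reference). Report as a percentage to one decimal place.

F_rel = (AUC_test/D_test) / (AUC_ref/D_ref)
      = (2327/750) / (1422/500)
      = 3.10267 / 2.844 = 1.0910 = 109.10%

F_rel = 109.1%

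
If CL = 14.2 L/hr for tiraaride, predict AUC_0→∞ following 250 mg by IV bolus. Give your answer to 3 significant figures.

AUC = 17.6 mg/L·hr

AUC_0→∞ = Dose_iv / CL
        = 250 / 14.2 = 17.6056 mg/L·hr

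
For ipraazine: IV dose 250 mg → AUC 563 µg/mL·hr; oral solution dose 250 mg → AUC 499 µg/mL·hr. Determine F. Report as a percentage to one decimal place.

F = (AUC_ev / D_ev) / (AUC_iv / D_iv)
  = (499/250) / (563/250)
  = 1.996 / 2.252 = 0.8863
  = 88.63%

F = 88.6%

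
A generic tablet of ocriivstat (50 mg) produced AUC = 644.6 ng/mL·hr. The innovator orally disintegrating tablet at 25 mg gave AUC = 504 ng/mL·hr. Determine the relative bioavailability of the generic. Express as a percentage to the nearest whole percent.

F_rel = (AUC_test/D_test) / (AUC_ref/D_ref)
      = (644.6/50) / (504/25)
      = 12.892 / 20.16 = 0.6395 = 63.95%

F_rel = 64%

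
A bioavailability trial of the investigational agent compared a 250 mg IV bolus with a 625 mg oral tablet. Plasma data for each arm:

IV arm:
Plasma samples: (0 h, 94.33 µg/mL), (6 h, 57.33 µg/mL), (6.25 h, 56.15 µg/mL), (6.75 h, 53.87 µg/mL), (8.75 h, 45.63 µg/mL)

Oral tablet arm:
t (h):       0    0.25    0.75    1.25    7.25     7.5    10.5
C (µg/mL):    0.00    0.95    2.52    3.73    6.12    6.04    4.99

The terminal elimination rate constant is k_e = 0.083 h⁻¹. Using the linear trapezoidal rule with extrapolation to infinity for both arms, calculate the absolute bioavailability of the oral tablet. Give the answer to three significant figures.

Trapezoidal AUC_0→8.75 (IV):
  [0→6]: (94.33+57.33)/2 × 6 = 454.98
  [6→6.25]: (57.33+56.15)/2 × 0.25 = 14.185
  [6.25→6.75]: (56.15+53.87)/2 × 0.5 = 27.505
  [6.75→8.75]: (53.87+45.63)/2 × 2 = 99.5
  Sum = 596.17 µg/mL·h
IV tail: 45.63/0.083 = 549.759; AUC_iv,0→∞ = 596.17 + 549.759 = 1145.929 µg/mL·h
Trapezoidal AUC_0→10.5 (oral tablet):
  [0→0.25]: (0.00+0.95)/2 × 0.25 = 0.11875
  [0.25→0.75]: (0.95+2.52)/2 × 0.5 = 0.8675
  [0.75→1.25]: (2.52+3.73)/2 × 0.5 = 1.5625
  [1.25→7.25]: (3.73+6.12)/2 × 6 = 29.55
  [7.25→7.5]: (6.12+6.04)/2 × 0.25 = 1.52
  [7.5→10.5]: (6.04+4.99)/2 × 3 = 16.545
  Sum = 50.16375 µg/mL·h
oral tablet tail: 4.99/0.083 = 60.120; AUC_ev,0→∞ = 50.16375 + 60.120 = 110.28375 µg/mL·h
F = (AUC_ev/D_ev)/(AUC_iv/D_iv) = (110.28375/625)/(1145.929/250) = 0.176454/4.583716 = 0.0385

F = 0.0385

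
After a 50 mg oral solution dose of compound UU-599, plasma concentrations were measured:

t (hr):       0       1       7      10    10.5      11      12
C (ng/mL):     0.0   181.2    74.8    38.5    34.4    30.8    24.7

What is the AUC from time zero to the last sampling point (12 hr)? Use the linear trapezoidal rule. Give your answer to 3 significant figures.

Trapezoidal AUC_0→12:
  [0→1]: (0.0+181.2)/2 × 1 = 90.6
  [1→7]: (181.2+74.8)/2 × 6 = 768.0
  [7→10]: (74.8+38.5)/2 × 3 = 169.95
  [10→10.5]: (38.5+34.4)/2 × 0.5 = 18.225
  [10.5→11]: (34.4+30.8)/2 × 0.5 = 16.3
  [11→12]: (30.8+24.7)/2 × 1 = 27.75
  Sum = 1090.825 ng/mL·hr

AUC = 1090 ng/mL·hr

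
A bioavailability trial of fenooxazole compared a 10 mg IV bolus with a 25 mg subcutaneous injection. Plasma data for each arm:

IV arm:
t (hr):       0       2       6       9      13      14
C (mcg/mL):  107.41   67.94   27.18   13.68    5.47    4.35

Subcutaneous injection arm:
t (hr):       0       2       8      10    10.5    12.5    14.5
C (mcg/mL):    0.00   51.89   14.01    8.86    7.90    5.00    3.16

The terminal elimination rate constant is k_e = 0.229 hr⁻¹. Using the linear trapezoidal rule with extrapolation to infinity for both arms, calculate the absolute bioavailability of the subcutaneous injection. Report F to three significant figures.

F = 0.255

Trapezoidal AUC_0→14 (IV):
  [0→2]: (107.41+67.94)/2 × 2 = 175.35
  [2→6]: (67.94+27.18)/2 × 4 = 190.24
  [6→9]: (27.18+13.68)/2 × 3 = 61.29
  [9→13]: (13.68+5.47)/2 × 4 = 38.3
  [13→14]: (5.47+4.35)/2 × 1 = 4.91
  Sum = 470.09 mcg/mL·hr
IV tail: 4.35/0.229 = 18.996; AUC_iv,0→∞ = 470.09 + 18.996 = 489.086 mcg/mL·hr
Trapezoidal AUC_0→14.5 (subcutaneous injection):
  [0→2]: (0.00+51.89)/2 × 2 = 51.89
  [2→8]: (51.89+14.01)/2 × 6 = 197.7
  [8→10]: (14.01+8.86)/2 × 2 = 22.87
  [10→10.5]: (8.86+7.90)/2 × 0.5 = 4.19
  [10.5→12.5]: (7.90+5.00)/2 × 2 = 12.9
  [12.5→14.5]: (5.00+3.16)/2 × 2 = 8.16
  Sum = 297.71 mcg/mL·hr
subcutaneous injection tail: 3.16/0.229 = 13.799; AUC_ev,0→∞ = 297.71 + 13.799 = 311.509 mcg/mL·hr
F = (AUC_ev/D_ev)/(AUC_iv/D_iv) = (311.509/25)/(489.086/10) = 12.46036/48.9086 = 0.2548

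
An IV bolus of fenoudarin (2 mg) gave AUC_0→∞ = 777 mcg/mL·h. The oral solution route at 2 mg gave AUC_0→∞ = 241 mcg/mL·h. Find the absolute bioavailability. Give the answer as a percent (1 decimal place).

F = (AUC_ev / D_ev) / (AUC_iv / D_iv)
  = (241/2) / (777/2)
  = 120.5 / 388.5 = 0.3102
  = 31.02%

F = 31.0%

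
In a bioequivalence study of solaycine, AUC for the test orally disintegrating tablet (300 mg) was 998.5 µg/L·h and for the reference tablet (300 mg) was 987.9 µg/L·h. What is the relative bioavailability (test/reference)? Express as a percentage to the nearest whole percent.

F_rel = 101%

F_rel = (AUC_test/D_test) / (AUC_ref/D_ref)
      = (998.5/300) / (987.9/300)
      = 3.32833 / 3.293 = 1.0107 = 101.07%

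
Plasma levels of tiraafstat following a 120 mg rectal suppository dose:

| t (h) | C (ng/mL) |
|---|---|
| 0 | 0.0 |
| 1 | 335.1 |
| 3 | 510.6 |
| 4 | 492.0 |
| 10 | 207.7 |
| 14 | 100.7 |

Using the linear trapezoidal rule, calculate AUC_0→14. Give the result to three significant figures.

AUC = 4230 ng/mL·h

Trapezoidal AUC_0→14:
  [0→1]: (0.0+335.1)/2 × 1 = 167.55
  [1→3]: (335.1+510.6)/2 × 2 = 845.7
  [3→4]: (510.6+492.0)/2 × 1 = 501.3
  [4→10]: (492.0+207.7)/2 × 6 = 2099.1
  [10→14]: (207.7+100.7)/2 × 4 = 616.8
  Sum = 4230.45 ng/mL·h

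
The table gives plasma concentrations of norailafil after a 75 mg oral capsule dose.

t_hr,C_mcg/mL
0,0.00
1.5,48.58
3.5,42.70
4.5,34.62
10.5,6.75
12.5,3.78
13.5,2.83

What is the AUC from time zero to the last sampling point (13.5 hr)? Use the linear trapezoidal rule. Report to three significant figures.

AUC = 304 mcg/mL·hr

Trapezoidal AUC_0→13.5:
  [0→1.5]: (0.00+48.58)/2 × 1.5 = 36.435
  [1.5→3.5]: (48.58+42.70)/2 × 2 = 91.28
  [3.5→4.5]: (42.70+34.62)/2 × 1 = 38.66
  [4.5→10.5]: (34.62+6.75)/2 × 6 = 124.11
  [10.5→12.5]: (6.75+3.78)/2 × 2 = 10.53
  [12.5→13.5]: (3.78+2.83)/2 × 1 = 3.305
  Sum = 304.32 mcg/mL·hr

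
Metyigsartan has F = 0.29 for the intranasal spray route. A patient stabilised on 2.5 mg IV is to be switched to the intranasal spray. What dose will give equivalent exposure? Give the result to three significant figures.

D_intranasal = 8.62 mg

For equal systemic exposure: F × D_ev = D_iv
D_ev = D_iv / F = 2.5 / 0.29 = 8.62069 mg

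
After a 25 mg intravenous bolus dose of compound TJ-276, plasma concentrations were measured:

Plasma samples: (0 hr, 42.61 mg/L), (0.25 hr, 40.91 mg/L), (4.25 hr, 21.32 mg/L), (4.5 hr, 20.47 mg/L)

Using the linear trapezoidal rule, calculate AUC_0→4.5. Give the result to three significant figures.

Trapezoidal AUC_0→4.5:
  [0→0.25]: (42.61+40.91)/2 × 0.25 = 10.44
  [0.25→4.25]: (40.91+21.32)/2 × 4 = 124.46
  [4.25→4.5]: (21.32+20.47)/2 × 0.25 = 5.22375
  Sum = 140.12375 mg/L·hr

AUC = 140 mg/L·hr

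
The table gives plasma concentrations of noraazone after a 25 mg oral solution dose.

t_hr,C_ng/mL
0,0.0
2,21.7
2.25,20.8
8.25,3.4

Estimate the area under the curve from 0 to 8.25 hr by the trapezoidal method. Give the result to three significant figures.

Trapezoidal AUC_0→8.25:
  [0→2]: (0.0+21.7)/2 × 2 = 21.7
  [2→2.25]: (21.7+20.8)/2 × 0.25 = 5.3125
  [2.25→8.25]: (20.8+3.4)/2 × 6 = 72.6
  Sum = 99.6125 ng/mL·hr

AUC = 99.6 ng/mL·hr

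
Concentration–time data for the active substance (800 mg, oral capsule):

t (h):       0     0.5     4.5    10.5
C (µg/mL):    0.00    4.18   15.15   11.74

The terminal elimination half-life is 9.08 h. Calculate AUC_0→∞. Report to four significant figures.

AUC = 274.2 µg/mL·h

Trapezoidal AUC_0→10.5:
  [0→0.5]: (0.00+4.18)/2 × 0.5 = 1.045
  [0.5→4.5]: (4.18+15.15)/2 × 4 = 38.66
  [4.5→10.5]: (15.15+11.74)/2 × 6 = 80.67
  Sum = 120.375 µg/mL·h
k_e = ln2 / t½ = 0.693147 / 9.08 = 0.0763 h^-1
Extrapolated tail: C_last / k_e = 11.74 / 0.0763 = 153.866
AUC_0→∞ = 120.375 + 153.866 = 274.241 µg/mL·h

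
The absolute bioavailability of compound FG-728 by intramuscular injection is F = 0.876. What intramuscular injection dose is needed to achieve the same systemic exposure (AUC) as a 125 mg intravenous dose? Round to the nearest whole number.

For equal systemic exposure: F × D_ev = D_iv
D_ev = D_iv / F = 125 / 0.876 = 142.694 mg

D_intramuscular = 143 mg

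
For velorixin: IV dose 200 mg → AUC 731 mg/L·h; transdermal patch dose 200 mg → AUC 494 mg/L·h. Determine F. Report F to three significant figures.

F = 0.676

F = (AUC_ev / D_ev) / (AUC_iv / D_iv)
  = (494/200) / (731/200)
  = 2.47 / 3.655 = 0.6758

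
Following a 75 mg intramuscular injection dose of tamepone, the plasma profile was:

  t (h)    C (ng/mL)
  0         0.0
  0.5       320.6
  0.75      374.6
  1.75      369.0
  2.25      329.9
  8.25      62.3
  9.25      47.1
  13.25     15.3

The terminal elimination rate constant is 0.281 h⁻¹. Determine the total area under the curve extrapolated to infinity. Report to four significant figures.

AUC = 2124 ng/mL·h

Trapezoidal AUC_0→13.25:
  [0→0.5]: (0.0+320.6)/2 × 0.5 = 80.15
  [0.5→0.75]: (320.6+374.6)/2 × 0.25 = 86.9
  [0.75→1.75]: (374.6+369.0)/2 × 1 = 371.8
  [1.75→2.25]: (369.0+329.9)/2 × 0.5 = 174.725
  [2.25→8.25]: (329.9+62.3)/2 × 6 = 1176.6
  [8.25→9.25]: (62.3+47.1)/2 × 1 = 54.7
  [9.25→13.25]: (47.1+15.3)/2 × 4 = 124.8
  Sum = 2069.675 ng/mL·h
Extrapolated tail: C_last / k_e = 15.3 / 0.281 = 54.448
AUC_0→∞ = 2069.675 + 54.448 = 2124.123 ng/mL·h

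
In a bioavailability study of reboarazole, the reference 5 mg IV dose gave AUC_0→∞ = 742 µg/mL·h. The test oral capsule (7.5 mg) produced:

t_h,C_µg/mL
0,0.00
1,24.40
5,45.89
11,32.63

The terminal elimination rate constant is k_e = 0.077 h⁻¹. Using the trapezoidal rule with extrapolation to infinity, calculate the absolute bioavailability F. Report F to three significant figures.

F = 0.730

Trapezoidal AUC_0→11 (oral capsule):
  [0→1]: (0.00+24.40)/2 × 1 = 12.2
  [1→5]: (24.40+45.89)/2 × 4 = 140.58
  [5→11]: (45.89+32.63)/2 × 6 = 235.56
  Sum = 388.34 µg/mL·h
Tail: C_last/k_e = 32.63/0.077 = 423.766
AUC_0→∞ (oral capsule) = 388.34 + 423.766 = 812.106 µg/mL·h
F = (AUC_ev/D_ev)/(AUC_iv/D_iv) = (812.106/7.5)/(742/5) = 108.2808/148.4 = 0.7297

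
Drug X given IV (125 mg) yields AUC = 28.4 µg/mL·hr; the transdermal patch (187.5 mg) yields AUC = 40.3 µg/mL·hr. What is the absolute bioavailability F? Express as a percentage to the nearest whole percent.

F = (AUC_ev / D_ev) / (AUC_iv / D_iv)
  = (40.3/187.5) / (28.4/125)
  = 0.214933 / 0.2272 = 0.9460
  = 94.60%

F = 95%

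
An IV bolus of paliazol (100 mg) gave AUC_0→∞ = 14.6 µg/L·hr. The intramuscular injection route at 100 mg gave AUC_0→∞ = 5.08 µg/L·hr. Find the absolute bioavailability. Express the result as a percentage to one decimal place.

F = 34.8%

F = (AUC_ev / D_ev) / (AUC_iv / D_iv)
  = (5.08/100) / (14.6/100)
  = 0.0508 / 0.146 = 0.3479
  = 34.79%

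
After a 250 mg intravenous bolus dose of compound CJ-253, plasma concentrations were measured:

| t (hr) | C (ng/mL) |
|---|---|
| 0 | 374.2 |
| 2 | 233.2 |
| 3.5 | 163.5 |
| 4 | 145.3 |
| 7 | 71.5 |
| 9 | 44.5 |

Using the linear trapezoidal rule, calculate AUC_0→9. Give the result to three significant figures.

Trapezoidal AUC_0→9:
  [0→2]: (374.2+233.2)/2 × 2 = 607.4
  [2→3.5]: (233.2+163.5)/2 × 1.5 = 297.525
  [3.5→4]: (163.5+145.3)/2 × 0.5 = 77.2
  [4→7]: (145.3+71.5)/2 × 3 = 325.2
  [7→9]: (71.5+44.5)/2 × 2 = 116.0
  Sum = 1423.325 ng/mL·hr

AUC = 1420 ng/mL·hr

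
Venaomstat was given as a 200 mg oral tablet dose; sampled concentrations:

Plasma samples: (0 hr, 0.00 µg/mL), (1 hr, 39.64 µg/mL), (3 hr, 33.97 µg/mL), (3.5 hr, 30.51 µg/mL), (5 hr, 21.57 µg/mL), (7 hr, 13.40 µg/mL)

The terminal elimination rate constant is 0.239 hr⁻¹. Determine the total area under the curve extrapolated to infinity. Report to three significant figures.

AUC = 240 µg/mL·hr

Trapezoidal AUC_0→7:
  [0→1]: (0.00+39.64)/2 × 1 = 19.82
  [1→3]: (39.64+33.97)/2 × 2 = 73.61
  [3→3.5]: (33.97+30.51)/2 × 0.5 = 16.12
  [3.5→5]: (30.51+21.57)/2 × 1.5 = 39.06
  [5→7]: (21.57+13.40)/2 × 2 = 34.97
  Sum = 183.58 µg/mL·hr
Extrapolated tail: C_last / k_e = 13.40 / 0.239 = 56.067
AUC_0→∞ = 183.58 + 56.067 = 239.647 µg/mL·hr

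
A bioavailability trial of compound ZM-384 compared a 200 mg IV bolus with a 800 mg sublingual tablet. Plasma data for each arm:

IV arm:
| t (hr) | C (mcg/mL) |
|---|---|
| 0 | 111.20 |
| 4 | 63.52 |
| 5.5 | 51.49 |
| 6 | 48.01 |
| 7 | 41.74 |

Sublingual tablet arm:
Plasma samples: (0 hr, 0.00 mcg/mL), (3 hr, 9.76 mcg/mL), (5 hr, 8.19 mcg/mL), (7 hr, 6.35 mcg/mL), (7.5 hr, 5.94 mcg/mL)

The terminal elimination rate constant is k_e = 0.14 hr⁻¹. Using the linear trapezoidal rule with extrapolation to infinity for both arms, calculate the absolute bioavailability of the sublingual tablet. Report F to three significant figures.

F = 0.0288

Trapezoidal AUC_0→7 (IV):
  [0→4]: (111.20+63.52)/2 × 4 = 349.44
  [4→5.5]: (63.52+51.49)/2 × 1.5 = 86.2575
  [5.5→6]: (51.49+48.01)/2 × 0.5 = 24.875
  [6→7]: (48.01+41.74)/2 × 1 = 44.875
  Sum = 505.4475 mcg/mL·hr
IV tail: 41.74/0.14 = 298.143; AUC_iv,0→∞ = 505.4475 + 298.143 = 803.5905 mcg/mL·hr
Trapezoidal AUC_0→7.5 (sublingual tablet):
  [0→3]: (0.00+9.76)/2 × 3 = 14.64
  [3→5]: (9.76+8.19)/2 × 2 = 17.95
  [5→7]: (8.19+6.35)/2 × 2 = 14.54
  [7→7.5]: (6.35+5.94)/2 × 0.5 = 3.0725
  Sum = 50.2025 mcg/mL·hr
sublingual tablet tail: 5.94/0.14 = 42.429; AUC_ev,0→∞ = 50.2025 + 42.429 = 92.6315 mcg/mL·hr
F = (AUC_ev/D_ev)/(AUC_iv/D_iv) = (92.6315/800)/(803.5905/200) = 0.115789/4.0179525 = 0.0288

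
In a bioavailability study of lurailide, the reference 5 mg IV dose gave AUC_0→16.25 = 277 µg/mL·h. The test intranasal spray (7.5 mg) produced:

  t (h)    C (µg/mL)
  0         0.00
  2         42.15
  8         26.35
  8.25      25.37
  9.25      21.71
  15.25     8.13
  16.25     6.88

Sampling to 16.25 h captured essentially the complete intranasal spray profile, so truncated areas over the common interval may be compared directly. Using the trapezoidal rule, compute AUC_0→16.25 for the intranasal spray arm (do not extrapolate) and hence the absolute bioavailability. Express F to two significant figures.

F = 0.90

Trapezoidal AUC_0→16.25 (intranasal spray):
  [0→2]: (0.00+42.15)/2 × 2 = 42.15
  [2→8]: (42.15+26.35)/2 × 6 = 205.5
  [8→8.25]: (26.35+25.37)/2 × 0.25 = 6.465
  [8.25→9.25]: (25.37+21.71)/2 × 1 = 23.54
  [9.25→15.25]: (21.71+8.13)/2 × 6 = 89.52
  [15.25→16.25]: (8.13+6.88)/2 × 1 = 7.505
  Sum = 374.68 µg/mL·h
F = (AUC_ev/D_ev)/(AUC_iv/D_iv) = (374.68/7.5)/(277/5) = 49.9573/55.4 = 0.9018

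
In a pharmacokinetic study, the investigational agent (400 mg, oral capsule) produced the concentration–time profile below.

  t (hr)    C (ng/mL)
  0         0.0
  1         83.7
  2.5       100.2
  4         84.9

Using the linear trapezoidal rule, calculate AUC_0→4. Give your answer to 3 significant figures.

Trapezoidal AUC_0→4:
  [0→1]: (0.0+83.7)/2 × 1 = 41.85
  [1→2.5]: (83.7+100.2)/2 × 1.5 = 137.925
  [2.5→4]: (100.2+84.9)/2 × 1.5 = 138.825
  Sum = 318.6 ng/mL·hr

AUC = 319 ng/mL·hr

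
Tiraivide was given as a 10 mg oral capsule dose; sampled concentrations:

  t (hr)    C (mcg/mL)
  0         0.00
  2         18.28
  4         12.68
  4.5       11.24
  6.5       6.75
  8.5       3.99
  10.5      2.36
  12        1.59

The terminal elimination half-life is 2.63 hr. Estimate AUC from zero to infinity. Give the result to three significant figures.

AUC = 99.3 mcg/mL·hr

Trapezoidal AUC_0→12:
  [0→2]: (0.00+18.28)/2 × 2 = 18.28
  [2→4]: (18.28+12.68)/2 × 2 = 30.96
  [4→4.5]: (12.68+11.24)/2 × 0.5 = 5.98
  [4.5→6.5]: (11.24+6.75)/2 × 2 = 17.99
  [6.5→8.5]: (6.75+3.99)/2 × 2 = 10.74
  [8.5→10.5]: (3.99+2.36)/2 × 2 = 6.35
  [10.5→12]: (2.36+1.59)/2 × 1.5 = 2.9625
  Sum = 93.2625 mcg/mL·hr
k_e = ln2 / t½ = 0.693147 / 2.63 = 0.2636 hr^-1
Extrapolated tail: C_last / k_e = 1.59 / 0.2636 = 6.032
AUC_0→∞ = 93.2625 + 6.032 = 99.2945 mcg/mL·hr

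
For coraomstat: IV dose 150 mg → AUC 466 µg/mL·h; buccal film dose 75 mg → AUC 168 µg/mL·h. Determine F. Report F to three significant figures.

F = 0.721

F = (AUC_ev / D_ev) / (AUC_iv / D_iv)
  = (168/75) / (466/150)
  = 2.24 / 3.10667 = 0.7210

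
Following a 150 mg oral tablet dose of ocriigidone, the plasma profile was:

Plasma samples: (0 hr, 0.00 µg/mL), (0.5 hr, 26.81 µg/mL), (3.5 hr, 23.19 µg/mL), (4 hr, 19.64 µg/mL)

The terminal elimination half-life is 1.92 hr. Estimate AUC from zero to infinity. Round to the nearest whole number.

AUC = 147 µg/mL·hr

Trapezoidal AUC_0→4:
  [0→0.5]: (0.00+26.81)/2 × 0.5 = 6.7025
  [0.5→3.5]: (26.81+23.19)/2 × 3 = 75.0
  [3.5→4]: (23.19+19.64)/2 × 0.5 = 10.7075
  Sum = 92.41 µg/mL·hr
k_e = ln2 / t½ = 0.693147 / 1.92 = 0.3610 hr^-1
Extrapolated tail: C_last / k_e = 19.64 / 0.361 = 54.404
AUC_0→∞ = 92.41 + 54.404 = 146.814 µg/mL·hr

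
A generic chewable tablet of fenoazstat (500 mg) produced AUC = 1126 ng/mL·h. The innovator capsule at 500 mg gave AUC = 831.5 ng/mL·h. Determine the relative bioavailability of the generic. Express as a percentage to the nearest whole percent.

F_rel = (AUC_test/D_test) / (AUC_ref/D_ref)
      = (1126/500) / (831.5/500)
      = 2.252 / 1.663 = 1.3542 = 135.42%

F_rel = 135%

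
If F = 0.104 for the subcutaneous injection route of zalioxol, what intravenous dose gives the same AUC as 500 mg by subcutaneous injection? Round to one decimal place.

Systemic exposure from an extravascular dose = F × D_ev, so the equivalent IV dose is F × D_ev.
D_iv = F × D_ev = 0.104 × 500 = 52 mg

D_iv = 52.0 mg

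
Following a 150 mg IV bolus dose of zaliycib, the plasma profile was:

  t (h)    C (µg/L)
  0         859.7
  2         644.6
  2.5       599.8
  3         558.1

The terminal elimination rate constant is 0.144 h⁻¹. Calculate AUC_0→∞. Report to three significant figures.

Trapezoidal AUC_0→3:
  [0→2]: (859.7+644.6)/2 × 2 = 1504.3
  [2→2.5]: (644.6+599.8)/2 × 0.5 = 311.1
  [2.5→3]: (599.8+558.1)/2 × 0.5 = 289.475
  Sum = 2104.875 µg/L·h
Extrapolated tail: C_last / k_e = 558.1 / 0.144 = 3875.694
AUC_0→∞ = 2104.875 + 3875.694 = 5980.569 µg/L·h

AUC = 5980 µg/L·h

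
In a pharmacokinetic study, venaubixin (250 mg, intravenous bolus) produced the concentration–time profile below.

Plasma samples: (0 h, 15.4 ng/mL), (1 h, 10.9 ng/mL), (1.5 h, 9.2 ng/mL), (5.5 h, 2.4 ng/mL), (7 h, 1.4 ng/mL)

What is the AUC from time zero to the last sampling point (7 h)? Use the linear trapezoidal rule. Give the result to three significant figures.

AUC = 44.2 ng/mL·h

Trapezoidal AUC_0→7:
  [0→1]: (15.4+10.9)/2 × 1 = 13.15
  [1→1.5]: (10.9+9.2)/2 × 0.5 = 5.025
  [1.5→5.5]: (9.2+2.4)/2 × 4 = 23.2
  [5.5→7]: (2.4+1.4)/2 × 1.5 = 2.85
  Sum = 44.225 ng/mL·h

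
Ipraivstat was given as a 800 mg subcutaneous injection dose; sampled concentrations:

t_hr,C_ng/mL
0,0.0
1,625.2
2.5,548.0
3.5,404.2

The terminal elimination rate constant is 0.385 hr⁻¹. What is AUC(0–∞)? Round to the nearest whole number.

AUC = 2718 ng/mL·hr

Trapezoidal AUC_0→3.5:
  [0→1]: (0.0+625.2)/2 × 1 = 312.6
  [1→2.5]: (625.2+548.0)/2 × 1.5 = 879.9
  [2.5→3.5]: (548.0+404.2)/2 × 1 = 476.1
  Sum = 1668.6 ng/mL·hr
Extrapolated tail: C_last / k_e = 404.2 / 0.385 = 1049.870
AUC_0→∞ = 1668.6 + 1049.870 = 2718.47 ng/mL·hr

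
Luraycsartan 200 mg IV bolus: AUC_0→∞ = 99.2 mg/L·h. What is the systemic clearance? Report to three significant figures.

CL = 2.02 L/h

CL = Dose_iv / AUC_0→∞
   = 200 / 99.2 = 2.01613 L/h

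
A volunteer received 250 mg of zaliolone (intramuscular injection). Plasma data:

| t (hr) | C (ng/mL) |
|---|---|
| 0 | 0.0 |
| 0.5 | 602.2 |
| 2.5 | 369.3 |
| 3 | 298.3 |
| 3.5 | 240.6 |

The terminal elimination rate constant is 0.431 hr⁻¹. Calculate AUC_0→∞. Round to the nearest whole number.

AUC = 1982 ng/mL·hr

Trapezoidal AUC_0→3.5:
  [0→0.5]: (0.0+602.2)/2 × 0.5 = 150.55
  [0.5→2.5]: (602.2+369.3)/2 × 2 = 971.5
  [2.5→3]: (369.3+298.3)/2 × 0.5 = 166.9
  [3→3.5]: (298.3+240.6)/2 × 0.5 = 134.725
  Sum = 1423.675 ng/mL·hr
Extrapolated tail: C_last / k_e = 240.6 / 0.431 = 558.237
AUC_0→∞ = 1423.675 + 558.237 = 1981.912 ng/mL·hr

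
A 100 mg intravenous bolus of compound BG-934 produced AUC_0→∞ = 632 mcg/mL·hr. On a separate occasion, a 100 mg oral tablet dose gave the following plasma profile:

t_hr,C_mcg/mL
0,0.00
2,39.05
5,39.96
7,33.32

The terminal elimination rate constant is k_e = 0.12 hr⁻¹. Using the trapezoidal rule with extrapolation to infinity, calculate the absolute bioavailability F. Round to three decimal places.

F = 0.805

Trapezoidal AUC_0→7 (oral tablet):
  [0→2]: (0.00+39.05)/2 × 2 = 39.05
  [2→5]: (39.05+39.96)/2 × 3 = 118.515
  [5→7]: (39.96+33.32)/2 × 2 = 73.28
  Sum = 230.845 mcg/mL·hr
Tail: C_last/k_e = 33.32/0.12 = 277.667
AUC_0→∞ (oral tablet) = 230.845 + 277.667 = 508.512 mcg/mL·hr
F = (AUC_ev/D_ev)/(AUC_iv/D_iv) = (508.512/100)/(632/100) = 5.08512/6.32 = 0.8046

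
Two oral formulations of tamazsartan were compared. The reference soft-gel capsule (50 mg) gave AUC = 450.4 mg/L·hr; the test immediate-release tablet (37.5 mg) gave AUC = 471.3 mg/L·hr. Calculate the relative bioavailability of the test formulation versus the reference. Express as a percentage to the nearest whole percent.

F_rel = (AUC_test/D_test) / (AUC_ref/D_ref)
      = (471.3/37.5) / (450.4/50)
      = 12.568 / 9.008 = 1.3952 = 139.52%

F_rel = 140%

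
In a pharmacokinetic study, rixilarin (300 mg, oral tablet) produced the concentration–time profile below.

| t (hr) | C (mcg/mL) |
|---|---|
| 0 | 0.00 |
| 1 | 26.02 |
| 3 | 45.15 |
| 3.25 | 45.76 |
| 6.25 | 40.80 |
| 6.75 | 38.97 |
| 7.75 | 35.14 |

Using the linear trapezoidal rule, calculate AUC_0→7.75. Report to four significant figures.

AUC = 282.4 mcg/mL·hr

Trapezoidal AUC_0→7.75:
  [0→1]: (0.00+26.02)/2 × 1 = 13.01
  [1→3]: (26.02+45.15)/2 × 2 = 71.17
  [3→3.25]: (45.15+45.76)/2 × 0.25 = 11.36375
  [3.25→6.25]: (45.76+40.80)/2 × 3 = 129.84
  [6.25→6.75]: (40.80+38.97)/2 × 0.5 = 19.9425
  [6.75→7.75]: (38.97+35.14)/2 × 1 = 37.055
  Sum = 282.38125 mcg/mL·hr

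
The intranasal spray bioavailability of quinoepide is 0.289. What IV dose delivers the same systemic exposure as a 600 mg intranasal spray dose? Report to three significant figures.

Systemic exposure from an extravascular dose = F × D_ev, so the equivalent IV dose is F × D_ev.
D_iv = F × D_ev = 0.289 × 600 = 173.4 mg

D_iv = 173 mg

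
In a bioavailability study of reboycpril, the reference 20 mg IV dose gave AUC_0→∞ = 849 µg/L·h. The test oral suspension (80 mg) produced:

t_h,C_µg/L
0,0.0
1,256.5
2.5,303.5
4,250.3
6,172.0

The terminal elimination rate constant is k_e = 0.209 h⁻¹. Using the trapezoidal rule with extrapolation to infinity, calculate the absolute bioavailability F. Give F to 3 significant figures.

Trapezoidal AUC_0→6 (oral suspension):
  [0→1]: (0.0+256.5)/2 × 1 = 128.25
  [1→2.5]: (256.5+303.5)/2 × 1.5 = 420.0
  [2.5→4]: (303.5+250.3)/2 × 1.5 = 415.35
  [4→6]: (250.3+172.0)/2 × 2 = 422.3
  Sum = 1385.9 µg/L·h
Tail: C_last/k_e = 172.0/0.209 = 822.967
AUC_0→∞ (oral suspension) = 1385.9 + 822.967 = 2208.867 µg/L·h
F = (AUC_ev/D_ev)/(AUC_iv/D_iv) = (2208.867/80)/(849/20) = 27.6108/42.45 = 0.6504

F = 0.650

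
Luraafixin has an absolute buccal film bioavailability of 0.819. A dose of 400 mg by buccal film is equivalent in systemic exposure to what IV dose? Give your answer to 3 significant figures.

Systemic exposure from an extravascular dose = F × D_ev, so the equivalent IV dose is F × D_ev.
D_iv = F × D_ev = 0.819 × 400 = 327.6 mg

D_iv = 328 mg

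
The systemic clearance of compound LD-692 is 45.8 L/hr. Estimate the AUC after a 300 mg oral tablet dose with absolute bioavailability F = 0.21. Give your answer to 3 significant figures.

AUC_0→∞ = F × Dose / CL
        = 0.21 × 300 / 45.8 = 1.37555 mg/L·hr

AUC = 1.38 mg/L·hr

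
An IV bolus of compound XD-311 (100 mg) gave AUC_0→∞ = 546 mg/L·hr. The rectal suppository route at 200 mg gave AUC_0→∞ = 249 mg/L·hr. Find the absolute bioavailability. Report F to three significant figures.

F = (AUC_ev / D_ev) / (AUC_iv / D_iv)
  = (249/200) / (546/100)
  = 1.245 / 5.46 = 0.2280

F = 0.228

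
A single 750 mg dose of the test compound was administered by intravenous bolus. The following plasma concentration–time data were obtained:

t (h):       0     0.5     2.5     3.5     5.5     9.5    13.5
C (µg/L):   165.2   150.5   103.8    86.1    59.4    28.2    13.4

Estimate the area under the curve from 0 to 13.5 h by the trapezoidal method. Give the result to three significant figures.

AUC = 832 µg/L·h

Trapezoidal AUC_0→13.5:
  [0→0.5]: (165.2+150.5)/2 × 0.5 = 78.925
  [0.5→2.5]: (150.5+103.8)/2 × 2 = 254.3
  [2.5→3.5]: (103.8+86.1)/2 × 1 = 94.95
  [3.5→5.5]: (86.1+59.4)/2 × 2 = 145.5
  [5.5→9.5]: (59.4+28.2)/2 × 4 = 175.2
  [9.5→13.5]: (28.2+13.4)/2 × 4 = 83.2
  Sum = 832.075 µg/L·h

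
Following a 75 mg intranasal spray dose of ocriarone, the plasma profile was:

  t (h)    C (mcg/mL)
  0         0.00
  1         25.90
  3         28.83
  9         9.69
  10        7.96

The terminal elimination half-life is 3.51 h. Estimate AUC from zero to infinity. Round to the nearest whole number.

Trapezoidal AUC_0→10:
  [0→1]: (0.00+25.90)/2 × 1 = 12.95
  [1→3]: (25.90+28.83)/2 × 2 = 54.73
  [3→9]: (28.83+9.69)/2 × 6 = 115.56
  [9→10]: (9.69+7.96)/2 × 1 = 8.825
  Sum = 192.065 mcg/mL·h
k_e = ln2 / t½ = 0.693147 / 3.51 = 0.1975 h^-1
Extrapolated tail: C_last / k_e = 7.96 / 0.1975 = 40.304
AUC_0→∞ = 192.065 + 40.304 = 232.369 mcg/mL·h

AUC = 232 mcg/mL·h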